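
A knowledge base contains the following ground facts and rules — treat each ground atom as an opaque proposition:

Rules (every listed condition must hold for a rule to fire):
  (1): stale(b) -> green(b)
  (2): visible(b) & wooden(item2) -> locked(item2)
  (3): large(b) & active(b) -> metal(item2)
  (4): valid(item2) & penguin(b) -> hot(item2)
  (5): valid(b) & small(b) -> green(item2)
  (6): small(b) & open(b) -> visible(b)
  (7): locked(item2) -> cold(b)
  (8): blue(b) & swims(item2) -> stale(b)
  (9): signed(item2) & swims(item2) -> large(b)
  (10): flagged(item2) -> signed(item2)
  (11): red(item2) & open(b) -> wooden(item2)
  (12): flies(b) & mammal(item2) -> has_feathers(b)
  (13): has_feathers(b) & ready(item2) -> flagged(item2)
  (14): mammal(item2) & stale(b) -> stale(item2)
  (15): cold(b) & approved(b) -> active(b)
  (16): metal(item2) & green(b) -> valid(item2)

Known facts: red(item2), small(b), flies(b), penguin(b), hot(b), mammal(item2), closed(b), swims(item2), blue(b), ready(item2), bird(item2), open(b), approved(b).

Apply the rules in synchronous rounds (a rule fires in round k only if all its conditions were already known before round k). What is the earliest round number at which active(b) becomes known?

4

Round 1: (6) [small(b) & open(b) -> visible(b)]; (8) [blue(b) & swims(item2) -> stale(b)]; (11) [red(item2) & open(b) -> wooden(item2)]; (12) [flies(b) & mammal(item2) -> has_feathers(b)]. New: visible(b), stale(b), wooden(item2), has_feathers(b).
Round 2: (1) [stale(b) -> green(b)]; (2) [visible(b) & wooden(item2) -> locked(item2)]; (13) [has_feathers(b) & ready(item2) -> flagged(item2)]; (14) [mammal(item2) & stale(b) -> stale(item2)]. New: green(b), locked(item2), flagged(item2), stale(item2).
Round 3: (7) [locked(item2) -> cold(b)]; (10) [flagged(item2) -> signed(item2)]. New: cold(b), signed(item2).
Round 4: (9) [signed(item2) & swims(item2) -> large(b)]; (15) [cold(b) & approved(b) -> active(b)]. New: large(b), active(b).
active(b) first appears in round 4.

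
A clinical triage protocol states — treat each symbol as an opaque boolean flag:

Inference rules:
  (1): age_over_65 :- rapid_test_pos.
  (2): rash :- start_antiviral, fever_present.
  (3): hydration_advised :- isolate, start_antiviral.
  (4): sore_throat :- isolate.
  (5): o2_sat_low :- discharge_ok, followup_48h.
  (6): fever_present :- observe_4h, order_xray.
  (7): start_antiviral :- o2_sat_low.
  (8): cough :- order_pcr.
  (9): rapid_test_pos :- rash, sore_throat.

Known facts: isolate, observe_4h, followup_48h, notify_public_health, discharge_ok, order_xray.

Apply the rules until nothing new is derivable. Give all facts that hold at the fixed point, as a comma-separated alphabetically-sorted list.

Round 1 — (4), (5), (6), derive sore_throat, o2_sat_low, fever_present.
Round 2 — (7), derive start_antiviral.
Round 3 — (2), (3), derive rash, hydration_advised.
Round 4 — (9), derive rapid_test_pos.
Round 5 — (1), derive age_over_65.

age_over_65, discharge_ok, fever_present, followup_48h, hydration_advised, isolate, notify_public_health, o2_sat_low, observe_4h, order_xray, rapid_test_pos, rash, sore_throat, start_antiviral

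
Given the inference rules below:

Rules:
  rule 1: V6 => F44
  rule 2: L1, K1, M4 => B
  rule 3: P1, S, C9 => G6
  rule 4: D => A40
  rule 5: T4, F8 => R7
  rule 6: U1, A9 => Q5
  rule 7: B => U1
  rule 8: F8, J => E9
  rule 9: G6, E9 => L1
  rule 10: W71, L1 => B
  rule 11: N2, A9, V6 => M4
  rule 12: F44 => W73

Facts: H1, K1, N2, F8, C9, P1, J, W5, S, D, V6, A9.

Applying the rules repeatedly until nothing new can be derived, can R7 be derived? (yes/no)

no

Round 1 — rule 1, rule 3, rule 4, rule 8, rule 11, derive F44, G6, A40, E9, M4.
Round 2 — rule 9, rule 12, derive L1, W73.
Round 3 — rule 2, derive B.
Round 4 — rule 7, derive U1.
Round 5 — rule 6, derive Q5.
Fixed point reached. R7 is concluded only by rule 5; rule 5 needs T4 (never derived).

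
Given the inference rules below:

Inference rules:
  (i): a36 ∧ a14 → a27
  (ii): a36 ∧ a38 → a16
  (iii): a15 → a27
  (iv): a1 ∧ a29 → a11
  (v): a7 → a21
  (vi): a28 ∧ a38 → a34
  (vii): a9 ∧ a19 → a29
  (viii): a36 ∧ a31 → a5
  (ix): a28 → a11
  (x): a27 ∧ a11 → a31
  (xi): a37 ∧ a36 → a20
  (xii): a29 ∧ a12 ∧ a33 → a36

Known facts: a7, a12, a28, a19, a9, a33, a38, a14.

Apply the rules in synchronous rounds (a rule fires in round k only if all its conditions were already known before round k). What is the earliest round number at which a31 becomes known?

4

Round 1 fires (v), (vi), (vii), (ix), giving a21, a34, a29, a11.
Round 2 fires (xii), giving a36.
Round 3 fires (i), (ii), giving a27, a16.
Round 4 fires (x), giving a31.
a31 first appears in round 4.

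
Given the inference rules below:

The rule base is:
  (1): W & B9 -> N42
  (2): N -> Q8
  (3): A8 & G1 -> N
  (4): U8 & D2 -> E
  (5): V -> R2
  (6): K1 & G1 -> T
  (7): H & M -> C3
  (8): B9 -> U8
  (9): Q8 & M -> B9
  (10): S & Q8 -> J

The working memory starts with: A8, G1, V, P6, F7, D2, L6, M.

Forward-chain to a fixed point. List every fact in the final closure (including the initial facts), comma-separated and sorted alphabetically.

A8, B9, D2, E, F7, G1, L6, M, N, P6, Q8, R2, U8, V

Round 1 fires (3), (5), giving N, R2.
Round 2 fires (2), giving Q8.
Round 3 fires (9), giving B9.
Round 4 fires (8), giving U8.
Round 5 fires (4), giving E.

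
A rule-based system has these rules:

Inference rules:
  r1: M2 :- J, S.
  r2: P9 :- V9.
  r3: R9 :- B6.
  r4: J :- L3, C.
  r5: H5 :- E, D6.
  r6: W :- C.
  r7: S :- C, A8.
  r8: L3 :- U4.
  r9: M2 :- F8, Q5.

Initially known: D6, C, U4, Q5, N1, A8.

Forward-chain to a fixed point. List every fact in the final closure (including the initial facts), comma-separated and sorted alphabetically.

Round 1: r6 [W :- C.]; r7 [S :- C, A8.]; r8 [L3 :- U4.]. Adds W, S, L3.
Round 2: r4 [J :- L3, C.]. Adds J.
Round 3: r1 [M2 :- J, S.]. Adds M2.

A8, C, D6, J, L3, M2, N1, Q5, S, U4, W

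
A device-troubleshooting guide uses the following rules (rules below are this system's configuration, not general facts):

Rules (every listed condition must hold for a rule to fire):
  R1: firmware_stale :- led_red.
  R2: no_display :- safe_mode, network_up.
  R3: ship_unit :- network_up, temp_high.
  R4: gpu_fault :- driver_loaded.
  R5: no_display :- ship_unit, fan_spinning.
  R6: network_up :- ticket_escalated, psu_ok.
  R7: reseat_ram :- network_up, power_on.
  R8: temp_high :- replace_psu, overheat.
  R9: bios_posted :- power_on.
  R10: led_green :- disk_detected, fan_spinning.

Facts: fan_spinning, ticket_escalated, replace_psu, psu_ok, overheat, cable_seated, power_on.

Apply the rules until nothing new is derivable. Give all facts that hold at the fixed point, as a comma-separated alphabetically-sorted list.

bios_posted, cable_seated, fan_spinning, network_up, no_display, overheat, power_on, psu_ok, replace_psu, reseat_ram, ship_unit, temp_high, ticket_escalated

[1] R6 [network_up :- ticket_escalated, psu_ok.]; R8 [temp_high :- replace_psu, overheat.]; R9 [bios_posted :- power_on.]. ⇒ new: network_up, temp_high, bios_posted.
[2] R3 [ship_unit :- network_up, temp_high.]; R7 [reseat_ram :- network_up, power_on.]. ⇒ new: ship_unit, reseat_ram.
[3] R5 [no_display :- ship_unit, fan_spinning.]. ⇒ new: no_display.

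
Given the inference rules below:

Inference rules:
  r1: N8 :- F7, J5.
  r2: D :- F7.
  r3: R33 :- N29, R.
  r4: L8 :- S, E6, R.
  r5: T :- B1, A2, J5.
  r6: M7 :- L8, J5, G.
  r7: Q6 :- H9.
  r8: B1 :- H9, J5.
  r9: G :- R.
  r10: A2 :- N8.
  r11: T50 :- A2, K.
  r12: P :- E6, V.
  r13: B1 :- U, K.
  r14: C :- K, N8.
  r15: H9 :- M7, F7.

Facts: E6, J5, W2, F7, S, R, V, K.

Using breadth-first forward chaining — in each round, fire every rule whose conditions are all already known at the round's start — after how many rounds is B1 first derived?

Round 1 — r1, r2, r4, r9, r12, derive N8, D, L8, G, P.
Round 2 — r6, r10, r14, derive M7, A2, C.
Round 3 — r11, r15, derive T50, H9.
Round 4 — r7, r8, derive Q6, B1.
B1 first appears in round 4.

4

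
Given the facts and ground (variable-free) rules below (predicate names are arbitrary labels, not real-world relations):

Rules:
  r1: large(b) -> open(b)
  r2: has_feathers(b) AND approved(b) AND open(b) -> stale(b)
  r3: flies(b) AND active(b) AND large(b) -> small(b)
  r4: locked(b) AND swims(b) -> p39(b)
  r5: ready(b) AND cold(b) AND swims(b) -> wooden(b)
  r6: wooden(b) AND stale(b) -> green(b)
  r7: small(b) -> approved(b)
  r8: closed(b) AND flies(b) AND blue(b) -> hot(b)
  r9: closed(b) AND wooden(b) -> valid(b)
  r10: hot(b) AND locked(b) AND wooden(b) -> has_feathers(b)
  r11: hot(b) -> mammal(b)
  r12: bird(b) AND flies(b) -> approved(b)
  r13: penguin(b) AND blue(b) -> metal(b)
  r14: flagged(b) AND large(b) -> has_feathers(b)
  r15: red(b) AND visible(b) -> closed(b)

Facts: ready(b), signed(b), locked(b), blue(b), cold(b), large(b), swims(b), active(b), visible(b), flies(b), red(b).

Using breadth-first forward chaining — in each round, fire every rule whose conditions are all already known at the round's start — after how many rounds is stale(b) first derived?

4

Round 1: r1 [large(b) -> open(b)]; r3 [flies(b) AND active(b) AND large(b) -> small(b)]; r4 [locked(b) AND swims(b) -> p39(b)]; r5 [ready(b) AND cold(b) AND swims(b) -> wooden(b)]; r15 [red(b) AND visible(b) -> closed(b)]. New: open(b), small(b), p39(b), wooden(b), closed(b).
Round 2: r7 [small(b) -> approved(b)]; r8 [closed(b) AND flies(b) AND blue(b) -> hot(b)]; r9 [closed(b) AND wooden(b) -> valid(b)]. New: approved(b), hot(b), valid(b).
Round 3: r10 [hot(b) AND locked(b) AND wooden(b) -> has_feathers(b)]; r11 [hot(b) -> mammal(b)]. New: has_feathers(b), mammal(b).
Round 4: r2 [has_feathers(b) AND approved(b) AND open(b) -> stale(b)]. New: stale(b).
stale(b) first appears in round 4.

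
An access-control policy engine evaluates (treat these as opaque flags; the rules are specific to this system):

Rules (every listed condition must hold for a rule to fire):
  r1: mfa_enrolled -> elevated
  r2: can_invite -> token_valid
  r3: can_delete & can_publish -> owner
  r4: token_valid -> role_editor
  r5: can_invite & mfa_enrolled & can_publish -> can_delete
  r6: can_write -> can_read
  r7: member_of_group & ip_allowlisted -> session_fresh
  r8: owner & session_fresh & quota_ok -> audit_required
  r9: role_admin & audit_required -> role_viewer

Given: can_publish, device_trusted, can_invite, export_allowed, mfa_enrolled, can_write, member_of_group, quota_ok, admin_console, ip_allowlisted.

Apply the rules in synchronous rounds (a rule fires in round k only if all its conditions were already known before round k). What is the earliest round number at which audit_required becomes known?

Round 1 — r1, r2, r5, r6, r7, derive elevated, token_valid, can_delete, can_read, session_fresh.
Round 2 — r3, r4, derive owner, role_editor.
Round 3 — r8, derive audit_required.
audit_required first appears in round 3.

3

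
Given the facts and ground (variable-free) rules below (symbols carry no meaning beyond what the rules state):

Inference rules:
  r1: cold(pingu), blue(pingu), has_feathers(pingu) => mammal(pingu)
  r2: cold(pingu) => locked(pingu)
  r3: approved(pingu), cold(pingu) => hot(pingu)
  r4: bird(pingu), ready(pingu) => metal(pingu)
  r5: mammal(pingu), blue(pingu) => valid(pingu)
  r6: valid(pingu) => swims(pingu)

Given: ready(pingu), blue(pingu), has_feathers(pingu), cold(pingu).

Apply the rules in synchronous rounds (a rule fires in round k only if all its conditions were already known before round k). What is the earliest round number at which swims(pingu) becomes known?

Round 1: r1 [cold(pingu), blue(pingu), has_feathers(pingu) => mammal(pingu)]; r2 [cold(pingu) => locked(pingu)]. New: mammal(pingu), locked(pingu).
Round 2: r5 [mammal(pingu), blue(pingu) => valid(pingu)]. New: valid(pingu).
Round 3: r6 [valid(pingu) => swims(pingu)]. New: swims(pingu).
swims(pingu) first appears in round 3.

3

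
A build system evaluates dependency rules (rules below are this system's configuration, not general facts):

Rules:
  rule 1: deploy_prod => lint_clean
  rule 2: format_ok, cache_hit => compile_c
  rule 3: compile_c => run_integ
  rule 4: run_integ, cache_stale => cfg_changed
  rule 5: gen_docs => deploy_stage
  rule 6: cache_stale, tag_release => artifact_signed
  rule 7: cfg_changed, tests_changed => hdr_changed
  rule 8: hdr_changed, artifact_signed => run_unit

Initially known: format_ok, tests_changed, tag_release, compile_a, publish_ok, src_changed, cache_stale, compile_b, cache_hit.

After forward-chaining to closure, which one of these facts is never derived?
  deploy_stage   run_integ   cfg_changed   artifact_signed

Round 1 fires rule 2, rule 6, giving compile_c, artifact_signed.
Round 2 fires rule 3, giving run_integ.
Round 3 fires rule 4, giving cfg_changed.
Round 4 fires rule 7, giving hdr_changed.
Round 5 fires rule 8, giving run_unit.
Derived: artifact_signed (round 1), run_integ (round 2), cfg_changed (round 3). deploy_stage never appears in any round.

deploy_stage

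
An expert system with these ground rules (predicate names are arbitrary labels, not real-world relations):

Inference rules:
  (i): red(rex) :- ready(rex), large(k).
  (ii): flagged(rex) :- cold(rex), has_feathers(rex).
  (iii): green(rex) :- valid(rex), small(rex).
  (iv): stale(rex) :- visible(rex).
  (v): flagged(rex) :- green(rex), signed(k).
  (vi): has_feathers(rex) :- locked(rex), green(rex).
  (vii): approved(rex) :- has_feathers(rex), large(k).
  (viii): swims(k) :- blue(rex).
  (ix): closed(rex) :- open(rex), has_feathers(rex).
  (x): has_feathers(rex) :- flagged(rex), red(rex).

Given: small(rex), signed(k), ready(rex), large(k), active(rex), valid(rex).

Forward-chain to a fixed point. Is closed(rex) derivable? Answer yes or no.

no

Round 1 — (i), (iii), derive red(rex), green(rex).
Round 2 — (v), derive flagged(rex).
Round 3 — (x), derive has_feathers(rex).
Round 4 — (vii), derive approved(rex).
Fixed point reached. closed(rex) is concluded only by (ix); (ix) needs open(rex) (never derived).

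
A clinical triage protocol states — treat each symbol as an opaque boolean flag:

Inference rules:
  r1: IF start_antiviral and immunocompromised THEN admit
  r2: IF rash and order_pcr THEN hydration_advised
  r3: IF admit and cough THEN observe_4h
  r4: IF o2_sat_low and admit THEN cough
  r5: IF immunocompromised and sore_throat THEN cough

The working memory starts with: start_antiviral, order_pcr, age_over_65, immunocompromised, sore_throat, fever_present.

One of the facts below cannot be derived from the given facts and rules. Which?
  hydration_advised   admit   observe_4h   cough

hydration_advised

Round 1: r1 [IF start_antiviral and immunocompromised THEN admit]; r5 [IF immunocompromised and sore_throat THEN cough]. Adds admit, cough.
Round 2: r3 [IF admit and cough THEN observe_4h]. Adds observe_4h.
Derived: observe_4h (round 2), cough (round 1), admit (round 1). hydration_advised never appears in any round.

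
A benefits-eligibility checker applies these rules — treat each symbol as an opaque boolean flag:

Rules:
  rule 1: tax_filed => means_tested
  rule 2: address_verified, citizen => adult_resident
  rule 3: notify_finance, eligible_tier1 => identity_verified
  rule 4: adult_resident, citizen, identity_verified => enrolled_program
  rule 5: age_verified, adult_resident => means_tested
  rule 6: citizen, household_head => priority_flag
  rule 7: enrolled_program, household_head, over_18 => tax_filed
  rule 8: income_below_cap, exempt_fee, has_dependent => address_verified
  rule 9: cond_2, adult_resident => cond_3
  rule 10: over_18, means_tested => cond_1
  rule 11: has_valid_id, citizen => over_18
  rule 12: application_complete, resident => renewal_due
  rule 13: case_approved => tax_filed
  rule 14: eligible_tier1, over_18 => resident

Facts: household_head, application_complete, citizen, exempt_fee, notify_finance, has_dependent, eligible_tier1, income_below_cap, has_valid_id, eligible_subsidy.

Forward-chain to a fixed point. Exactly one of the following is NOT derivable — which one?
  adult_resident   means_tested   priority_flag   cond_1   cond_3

cond_3

Round 1: rule 3 [notify_finance, eligible_tier1 => identity_verified]; rule 6 [citizen, household_head => priority_flag]; rule 8 [income_below_cap, exempt_fee, has_dependent => address_verified]; rule 11 [has_valid_id, citizen => over_18]. New: identity_verified, priority_flag, address_verified, over_18.
Round 2: rule 2 [address_verified, citizen => adult_resident]; rule 14 [eligible_tier1, over_18 => resident]. New: adult_resident, resident.
Round 3: rule 4 [adult_resident, citizen, identity_verified => enrolled_program]; rule 12 [application_complete, resident => renewal_due]. New: enrolled_program, renewal_due.
Round 4: rule 7 [enrolled_program, household_head, over_18 => tax_filed]. New: tax_filed.
Round 5: rule 1 [tax_filed => means_tested]. New: means_tested.
Round 6: rule 10 [over_18, means_tested => cond_1]. New: cond_1.
Derived: means_tested (round 5), priority_flag (round 1), cond_1 (round 6), adult_resident (round 2). cond_3 never appears in any round.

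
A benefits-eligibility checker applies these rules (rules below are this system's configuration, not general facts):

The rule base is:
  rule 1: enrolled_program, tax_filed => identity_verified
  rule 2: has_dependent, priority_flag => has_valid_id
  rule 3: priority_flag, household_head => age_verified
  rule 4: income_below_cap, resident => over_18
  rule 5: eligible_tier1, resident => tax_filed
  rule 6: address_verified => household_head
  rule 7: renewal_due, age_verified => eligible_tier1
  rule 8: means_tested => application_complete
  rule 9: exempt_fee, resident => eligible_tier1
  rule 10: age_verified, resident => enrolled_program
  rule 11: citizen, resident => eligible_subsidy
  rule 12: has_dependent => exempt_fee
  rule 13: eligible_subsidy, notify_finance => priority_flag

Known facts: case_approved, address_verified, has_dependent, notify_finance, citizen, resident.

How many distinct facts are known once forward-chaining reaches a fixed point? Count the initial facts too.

Round 1 fires rule 6, rule 11, rule 12, giving household_head, eligible_subsidy, exempt_fee.
Round 2 fires rule 9, rule 13, giving eligible_tier1, priority_flag.
Round 3 fires rule 2, rule 3, rule 5, giving has_valid_id, age_verified, tax_filed.
Round 4 fires rule 10, giving enrolled_program.
Round 5 fires rule 1, giving identity_verified.
Closure: {address_verified, age_verified, case_approved, citizen, eligible_subsidy, eligible_tier1, enrolled_program, exempt_fee, has_dependent, has_valid_id, household_head, identity_verified, notify_finance, priority_flag, resident, tax_filed} — 16 facts.

16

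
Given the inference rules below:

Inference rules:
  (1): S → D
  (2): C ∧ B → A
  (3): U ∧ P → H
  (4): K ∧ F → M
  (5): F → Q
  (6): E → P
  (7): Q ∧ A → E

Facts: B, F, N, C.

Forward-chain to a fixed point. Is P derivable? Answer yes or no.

[1] (2) [C ∧ B → A]; (5) [F → Q]. ⇒ new: A, Q.
[2] (7) [Q ∧ A → E]. ⇒ new: E.
[3] (6) [E → P]. ⇒ new: P.
P appears in round 3, so it is derivable.

yes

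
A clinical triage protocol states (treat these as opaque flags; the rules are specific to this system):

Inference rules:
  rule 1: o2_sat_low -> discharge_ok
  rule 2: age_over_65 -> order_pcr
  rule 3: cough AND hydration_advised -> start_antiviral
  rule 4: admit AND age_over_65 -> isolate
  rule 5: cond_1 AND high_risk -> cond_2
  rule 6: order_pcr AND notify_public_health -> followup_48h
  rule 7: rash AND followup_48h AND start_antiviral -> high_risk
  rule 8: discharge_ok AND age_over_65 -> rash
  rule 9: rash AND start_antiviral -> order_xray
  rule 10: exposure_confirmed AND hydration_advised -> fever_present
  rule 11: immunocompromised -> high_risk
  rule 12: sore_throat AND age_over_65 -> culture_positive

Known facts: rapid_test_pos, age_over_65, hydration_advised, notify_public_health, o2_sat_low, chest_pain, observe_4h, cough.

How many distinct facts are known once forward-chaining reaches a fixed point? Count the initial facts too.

15

Round 1 fires rule 1, rule 2, rule 3, giving discharge_ok, order_pcr, start_antiviral.
Round 2 fires rule 6, rule 8, giving followup_48h, rash.
Round 3 fires rule 7, rule 9, giving high_risk, order_xray.
Closure: {age_over_65, chest_pain, cough, discharge_ok, followup_48h, high_risk, hydration_advised, notify_public_health, o2_sat_low, observe_4h, order_pcr, order_xray, rapid_test_pos, rash, start_antiviral} — 15 facts.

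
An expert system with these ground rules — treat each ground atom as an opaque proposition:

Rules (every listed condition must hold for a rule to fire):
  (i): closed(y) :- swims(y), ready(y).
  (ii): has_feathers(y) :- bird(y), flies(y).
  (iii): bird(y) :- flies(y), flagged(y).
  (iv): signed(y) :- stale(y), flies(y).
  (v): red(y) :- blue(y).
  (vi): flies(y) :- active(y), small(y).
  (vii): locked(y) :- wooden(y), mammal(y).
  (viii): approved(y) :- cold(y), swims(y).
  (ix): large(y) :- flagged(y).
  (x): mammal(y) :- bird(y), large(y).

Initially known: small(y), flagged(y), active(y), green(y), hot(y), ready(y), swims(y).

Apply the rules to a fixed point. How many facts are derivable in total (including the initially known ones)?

13

Round 1 fires (i), (vi), (ix), giving closed(y), flies(y), large(y).
Round 2 fires (iii), giving bird(y).
Round 3 fires (ii), (x), giving has_feathers(y), mammal(y).
Closure: {active(y), bird(y), closed(y), flagged(y), flies(y), green(y), has_feathers(y), hot(y), large(y), mammal(y), ready(y), small(y), swims(y)} — 13 facts.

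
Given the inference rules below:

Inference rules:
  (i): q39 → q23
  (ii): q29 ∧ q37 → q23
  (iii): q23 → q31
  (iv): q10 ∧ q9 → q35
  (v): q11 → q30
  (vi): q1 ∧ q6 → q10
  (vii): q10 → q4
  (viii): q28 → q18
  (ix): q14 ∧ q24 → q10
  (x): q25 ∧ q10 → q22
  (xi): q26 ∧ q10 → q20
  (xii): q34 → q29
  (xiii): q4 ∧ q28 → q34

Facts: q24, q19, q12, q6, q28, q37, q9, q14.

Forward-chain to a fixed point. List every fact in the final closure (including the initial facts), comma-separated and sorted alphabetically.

q10, q12, q14, q18, q19, q23, q24, q28, q29, q31, q34, q35, q37, q4, q6, q9

Round 1 — (viii), (ix), derive q18, q10.
Round 2 — (iv), (vii), derive q35, q4.
Round 3 — (xiii), derive q34.
Round 4 — (xii), derive q29.
Round 5 — (ii), derive q23.
Round 6 — (iii), derive q31.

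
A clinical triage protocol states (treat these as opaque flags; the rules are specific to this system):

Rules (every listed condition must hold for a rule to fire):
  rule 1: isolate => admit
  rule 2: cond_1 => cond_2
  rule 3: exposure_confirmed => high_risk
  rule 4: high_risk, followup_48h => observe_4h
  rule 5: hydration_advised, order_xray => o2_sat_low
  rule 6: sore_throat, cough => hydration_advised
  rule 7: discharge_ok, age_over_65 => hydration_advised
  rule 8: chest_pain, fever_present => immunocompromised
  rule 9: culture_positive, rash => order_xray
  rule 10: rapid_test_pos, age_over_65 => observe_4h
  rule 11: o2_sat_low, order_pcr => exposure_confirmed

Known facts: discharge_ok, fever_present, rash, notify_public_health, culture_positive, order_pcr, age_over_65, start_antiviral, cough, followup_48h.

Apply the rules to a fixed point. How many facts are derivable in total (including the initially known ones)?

16

Round 1: rule 7 [discharge_ok, age_over_65 => hydration_advised]; rule 9 [culture_positive, rash => order_xray]. Adds hydration_advised, order_xray.
Round 2: rule 5 [hydration_advised, order_xray => o2_sat_low]. Adds o2_sat_low.
Round 3: rule 11 [o2_sat_low, order_pcr => exposure_confirmed]. Adds exposure_confirmed.
Round 4: rule 3 [exposure_confirmed => high_risk]. Adds high_risk.
Round 5: rule 4 [high_risk, followup_48h => observe_4h]. Adds observe_4h.
Closure: {age_over_65, cough, culture_positive, discharge_ok, exposure_confirmed, fever_present, followup_48h, high_risk, hydration_advised, notify_public_health, o2_sat_low, observe_4h, order_pcr, order_xray, rash, start_antiviral} — 16 facts.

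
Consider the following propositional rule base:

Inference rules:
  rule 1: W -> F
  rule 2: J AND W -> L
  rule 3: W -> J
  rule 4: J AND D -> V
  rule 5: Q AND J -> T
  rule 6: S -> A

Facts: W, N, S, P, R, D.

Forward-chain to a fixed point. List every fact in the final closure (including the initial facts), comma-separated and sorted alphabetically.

Round 1: rule 1 [W -> F]; rule 3 [W -> J]; rule 6 [S -> A]. New: F, J, A.
Round 2: rule 2 [J AND W -> L]; rule 4 [J AND D -> V]. New: L, V.

A, D, F, J, L, N, P, R, S, V, W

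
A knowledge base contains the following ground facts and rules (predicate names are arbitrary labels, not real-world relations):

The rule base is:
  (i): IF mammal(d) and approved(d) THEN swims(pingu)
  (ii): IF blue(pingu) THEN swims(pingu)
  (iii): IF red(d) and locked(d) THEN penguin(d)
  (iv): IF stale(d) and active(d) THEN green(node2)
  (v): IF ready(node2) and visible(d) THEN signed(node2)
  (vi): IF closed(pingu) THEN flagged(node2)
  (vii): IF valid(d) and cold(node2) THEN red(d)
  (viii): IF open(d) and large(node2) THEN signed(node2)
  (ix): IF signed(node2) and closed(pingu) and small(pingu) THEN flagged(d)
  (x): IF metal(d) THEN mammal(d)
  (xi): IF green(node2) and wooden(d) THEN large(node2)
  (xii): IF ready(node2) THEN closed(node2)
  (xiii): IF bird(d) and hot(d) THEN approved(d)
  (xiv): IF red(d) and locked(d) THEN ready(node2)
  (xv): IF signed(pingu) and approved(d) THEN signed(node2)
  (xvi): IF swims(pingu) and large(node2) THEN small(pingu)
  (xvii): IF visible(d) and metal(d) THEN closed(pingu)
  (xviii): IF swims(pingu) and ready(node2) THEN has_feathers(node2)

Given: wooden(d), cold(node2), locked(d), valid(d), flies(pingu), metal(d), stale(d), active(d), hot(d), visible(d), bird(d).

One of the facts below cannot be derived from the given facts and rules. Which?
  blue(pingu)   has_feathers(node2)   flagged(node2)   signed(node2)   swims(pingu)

Round 1 fires (iv), (vii), (x), (xiii), (xvii), giving green(node2), red(d), mammal(d), approved(d), closed(pingu).
Round 2 fires (i), (iii), (vi), (xi), (xiv), giving swims(pingu), penguin(d), flagged(node2), large(node2), ready(node2).
Round 3 fires (v), (xii), (xvi), (xviii), giving signed(node2), closed(node2), small(pingu), has_feathers(node2).
Round 4 fires (ix), giving flagged(d).
Derived: signed(node2) (round 3), swims(pingu) (round 2), flagged(node2) (round 2), has_feathers(node2) (round 3). blue(pingu) never appears in any round.

blue(pingu)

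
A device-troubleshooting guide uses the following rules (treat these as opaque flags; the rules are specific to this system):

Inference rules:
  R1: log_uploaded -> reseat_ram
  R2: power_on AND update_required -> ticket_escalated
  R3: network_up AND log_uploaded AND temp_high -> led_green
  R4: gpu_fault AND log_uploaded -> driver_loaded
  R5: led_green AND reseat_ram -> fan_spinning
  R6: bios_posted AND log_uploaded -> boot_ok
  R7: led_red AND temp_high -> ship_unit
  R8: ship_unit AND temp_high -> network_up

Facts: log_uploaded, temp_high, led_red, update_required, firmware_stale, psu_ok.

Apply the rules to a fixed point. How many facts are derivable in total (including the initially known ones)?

11

Round 1 — R1, R7, derive reseat_ram, ship_unit.
Round 2 — R8, derive network_up.
Round 3 — R3, derive led_green.
Round 4 — R5, derive fan_spinning.
Closure: {fan_spinning, firmware_stale, led_green, led_red, log_uploaded, network_up, psu_ok, reseat_ram, ship_unit, temp_high, update_required} — 11 facts.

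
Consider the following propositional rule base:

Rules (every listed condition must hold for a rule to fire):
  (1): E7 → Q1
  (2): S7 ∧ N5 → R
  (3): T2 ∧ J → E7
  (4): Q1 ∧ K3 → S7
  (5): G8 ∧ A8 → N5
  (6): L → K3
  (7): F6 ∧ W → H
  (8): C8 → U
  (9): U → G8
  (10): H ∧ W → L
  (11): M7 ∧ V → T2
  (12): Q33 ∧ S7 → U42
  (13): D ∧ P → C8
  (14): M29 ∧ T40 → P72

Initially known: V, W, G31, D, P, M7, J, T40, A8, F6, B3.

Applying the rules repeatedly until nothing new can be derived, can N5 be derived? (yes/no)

yes

Round 1: (7) [F6 ∧ W → H]; (11) [M7 ∧ V → T2]; (13) [D ∧ P → C8]. New: H, T2, C8.
Round 2: (3) [T2 ∧ J → E7]; (8) [C8 → U]; (10) [H ∧ W → L]. New: E7, U, L.
Round 3: (1) [E7 → Q1]; (6) [L → K3]; (9) [U → G8]. New: Q1, K3, G8.
Round 4: (4) [Q1 ∧ K3 → S7]; (5) [G8 ∧ A8 → N5]. New: S7, N5.
Round 5: (2) [S7 ∧ N5 → R]. New: R.
N5 appears in round 4, so it is derivable.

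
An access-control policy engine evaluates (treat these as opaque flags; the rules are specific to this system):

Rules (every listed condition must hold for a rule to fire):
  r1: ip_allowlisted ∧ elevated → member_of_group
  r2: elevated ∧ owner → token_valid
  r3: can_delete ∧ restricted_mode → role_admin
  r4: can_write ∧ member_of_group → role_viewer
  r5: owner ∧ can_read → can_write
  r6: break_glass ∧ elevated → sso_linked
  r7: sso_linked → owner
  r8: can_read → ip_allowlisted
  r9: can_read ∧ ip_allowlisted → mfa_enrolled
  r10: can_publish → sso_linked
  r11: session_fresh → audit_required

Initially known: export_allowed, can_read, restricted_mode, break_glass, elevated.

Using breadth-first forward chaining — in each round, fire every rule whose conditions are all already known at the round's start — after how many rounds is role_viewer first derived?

4

Round 1: r6 [break_glass ∧ elevated → sso_linked]; r8 [can_read → ip_allowlisted]. New: sso_linked, ip_allowlisted.
Round 2: r1 [ip_allowlisted ∧ elevated → member_of_group]; r7 [sso_linked → owner]; r9 [can_read ∧ ip_allowlisted → mfa_enrolled]. New: member_of_group, owner, mfa_enrolled.
Round 3: r2 [elevated ∧ owner → token_valid]; r5 [owner ∧ can_read → can_write]. New: token_valid, can_write.
Round 4: r4 [can_write ∧ member_of_group → role_viewer]. New: role_viewer.
role_viewer first appears in round 4.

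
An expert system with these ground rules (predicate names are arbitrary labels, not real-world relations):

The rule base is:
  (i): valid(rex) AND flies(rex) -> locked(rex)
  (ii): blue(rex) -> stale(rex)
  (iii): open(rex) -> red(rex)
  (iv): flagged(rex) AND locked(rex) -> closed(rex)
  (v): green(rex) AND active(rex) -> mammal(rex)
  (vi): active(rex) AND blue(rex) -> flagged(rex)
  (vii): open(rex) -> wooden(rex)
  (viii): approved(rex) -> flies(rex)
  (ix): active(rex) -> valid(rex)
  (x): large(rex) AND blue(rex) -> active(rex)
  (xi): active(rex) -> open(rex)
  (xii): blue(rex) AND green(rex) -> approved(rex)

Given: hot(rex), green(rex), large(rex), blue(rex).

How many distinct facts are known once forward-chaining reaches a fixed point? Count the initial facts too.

16

Round 1: (ii) [blue(rex) -> stale(rex)]; (x) [large(rex) AND blue(rex) -> active(rex)]; (xii) [blue(rex) AND green(rex) -> approved(rex)]. Adds stale(rex), active(rex), approved(rex).
Round 2: (v) [green(rex) AND active(rex) -> mammal(rex)]; (vi) [active(rex) AND blue(rex) -> flagged(rex)]; (viii) [approved(rex) -> flies(rex)]; (ix) [active(rex) -> valid(rex)]; (xi) [active(rex) -> open(rex)]. Adds mammal(rex), flagged(rex), flies(rex), valid(rex), open(rex).
Round 3: (i) [valid(rex) AND flies(rex) -> locked(rex)]; (iii) [open(rex) -> red(rex)]; (vii) [open(rex) -> wooden(rex)]. Adds locked(rex), red(rex), wooden(rex).
Round 4: (iv) [flagged(rex) AND locked(rex) -> closed(rex)]. Adds closed(rex).
Closure: {active(rex), approved(rex), blue(rex), closed(rex), flagged(rex), flies(rex), green(rex), hot(rex), large(rex), locked(rex), mammal(rex), open(rex), red(rex), stale(rex), valid(rex), wooden(rex)} — 16 facts.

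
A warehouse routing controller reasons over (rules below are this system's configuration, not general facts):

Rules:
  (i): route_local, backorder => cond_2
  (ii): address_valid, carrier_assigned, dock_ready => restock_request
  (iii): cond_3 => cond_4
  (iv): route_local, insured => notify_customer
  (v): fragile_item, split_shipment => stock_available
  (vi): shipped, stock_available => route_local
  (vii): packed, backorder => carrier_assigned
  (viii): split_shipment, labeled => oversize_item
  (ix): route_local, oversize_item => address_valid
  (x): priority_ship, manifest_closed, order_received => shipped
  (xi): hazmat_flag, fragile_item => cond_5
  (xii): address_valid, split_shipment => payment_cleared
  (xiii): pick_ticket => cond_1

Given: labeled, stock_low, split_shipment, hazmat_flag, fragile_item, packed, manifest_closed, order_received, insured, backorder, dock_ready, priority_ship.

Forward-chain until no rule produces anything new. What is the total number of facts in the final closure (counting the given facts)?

Round 1 fires (v), (vii), (viii), (x), (xi), giving stock_available, carrier_assigned, oversize_item, shipped, cond_5.
Round 2 fires (vi), giving route_local.
Round 3 fires (i), (iv), (ix), giving cond_2, notify_customer, address_valid.
Round 4 fires (ii), (xii), giving restock_request, payment_cleared.
Closure: {address_valid, backorder, carrier_assigned, cond_2, cond_5, dock_ready, fragile_item, hazmat_flag, insured, labeled, manifest_closed, notify_customer, order_received, oversize_item, packed, payment_cleared, priority_ship, restock_request, route_local, shipped, split_shipment, stock_available, stock_low} — 23 facts.

23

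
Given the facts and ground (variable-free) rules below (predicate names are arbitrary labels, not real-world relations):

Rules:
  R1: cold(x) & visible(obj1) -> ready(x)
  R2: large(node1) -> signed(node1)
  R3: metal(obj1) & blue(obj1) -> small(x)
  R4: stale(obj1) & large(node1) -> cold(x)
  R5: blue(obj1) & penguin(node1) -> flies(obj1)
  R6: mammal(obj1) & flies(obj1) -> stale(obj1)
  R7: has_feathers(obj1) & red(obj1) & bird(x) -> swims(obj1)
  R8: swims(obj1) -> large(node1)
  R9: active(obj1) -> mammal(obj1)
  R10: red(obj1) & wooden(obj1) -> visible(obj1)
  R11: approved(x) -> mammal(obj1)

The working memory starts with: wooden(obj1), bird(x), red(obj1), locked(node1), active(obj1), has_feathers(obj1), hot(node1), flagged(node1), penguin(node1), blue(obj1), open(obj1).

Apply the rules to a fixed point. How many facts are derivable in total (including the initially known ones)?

20

[1] R5 [blue(obj1) & penguin(node1) -> flies(obj1)]; R7 [has_feathers(obj1) & red(obj1) & bird(x) -> swims(obj1)]; R9 [active(obj1) -> mammal(obj1)]; R10 [red(obj1) & wooden(obj1) -> visible(obj1)]. ⇒ new: flies(obj1), swims(obj1), mammal(obj1), visible(obj1).
[2] R6 [mammal(obj1) & flies(obj1) -> stale(obj1)]; R8 [swims(obj1) -> large(node1)]. ⇒ new: stale(obj1), large(node1).
[3] R2 [large(node1) -> signed(node1)]; R4 [stale(obj1) & large(node1) -> cold(x)]. ⇒ new: signed(node1), cold(x).
[4] R1 [cold(x) & visible(obj1) -> ready(x)]. ⇒ new: ready(x).
Closure: {active(obj1), bird(x), blue(obj1), cold(x), flagged(node1), flies(obj1), has_feathers(obj1), hot(node1), large(node1), locked(node1), mammal(obj1), open(obj1), penguin(node1), ready(x), red(obj1), signed(node1), stale(obj1), swims(obj1), visible(obj1), wooden(obj1)} — 20 facts.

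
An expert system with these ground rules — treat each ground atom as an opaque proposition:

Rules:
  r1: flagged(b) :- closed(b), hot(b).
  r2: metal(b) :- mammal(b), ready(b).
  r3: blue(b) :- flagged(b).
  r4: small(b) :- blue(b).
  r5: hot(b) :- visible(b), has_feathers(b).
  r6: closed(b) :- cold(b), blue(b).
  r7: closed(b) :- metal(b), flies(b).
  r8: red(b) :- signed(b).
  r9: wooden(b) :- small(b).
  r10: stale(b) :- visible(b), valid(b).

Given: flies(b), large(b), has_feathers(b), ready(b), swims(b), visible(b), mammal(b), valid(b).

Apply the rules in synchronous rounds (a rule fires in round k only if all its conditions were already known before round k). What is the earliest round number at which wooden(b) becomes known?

6

Round 1: r2 [metal(b) :- mammal(b), ready(b).]; r5 [hot(b) :- visible(b), has_feathers(b).]; r10 [stale(b) :- visible(b), valid(b).]. New: metal(b), hot(b), stale(b).
Round 2: r7 [closed(b) :- metal(b), flies(b).]. New: closed(b).
Round 3: r1 [flagged(b) :- closed(b), hot(b).]. New: flagged(b).
Round 4: r3 [blue(b) :- flagged(b).]. New: blue(b).
Round 5: r4 [small(b) :- blue(b).]. New: small(b).
Round 6: r9 [wooden(b) :- small(b).]. New: wooden(b).
wooden(b) first appears in round 6.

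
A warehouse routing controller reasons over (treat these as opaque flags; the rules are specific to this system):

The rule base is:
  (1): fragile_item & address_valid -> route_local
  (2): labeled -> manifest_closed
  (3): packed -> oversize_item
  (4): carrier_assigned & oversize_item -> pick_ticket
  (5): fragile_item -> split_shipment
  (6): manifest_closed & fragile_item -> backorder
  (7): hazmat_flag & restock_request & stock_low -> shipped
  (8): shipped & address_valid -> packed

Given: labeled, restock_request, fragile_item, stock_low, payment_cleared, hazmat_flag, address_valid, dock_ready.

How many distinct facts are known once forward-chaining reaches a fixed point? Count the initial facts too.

15

Round 1: (1) [fragile_item & address_valid -> route_local]; (2) [labeled -> manifest_closed]; (5) [fragile_item -> split_shipment]; (7) [hazmat_flag & restock_request & stock_low -> shipped]. Adds route_local, manifest_closed, split_shipment, shipped.
Round 2: (6) [manifest_closed & fragile_item -> backorder]; (8) [shipped & address_valid -> packed]. Adds backorder, packed.
Round 3: (3) [packed -> oversize_item]. Adds oversize_item.
Closure: {address_valid, backorder, dock_ready, fragile_item, hazmat_flag, labeled, manifest_closed, oversize_item, packed, payment_cleared, restock_request, route_local, shipped, split_shipment, stock_low} — 15 facts.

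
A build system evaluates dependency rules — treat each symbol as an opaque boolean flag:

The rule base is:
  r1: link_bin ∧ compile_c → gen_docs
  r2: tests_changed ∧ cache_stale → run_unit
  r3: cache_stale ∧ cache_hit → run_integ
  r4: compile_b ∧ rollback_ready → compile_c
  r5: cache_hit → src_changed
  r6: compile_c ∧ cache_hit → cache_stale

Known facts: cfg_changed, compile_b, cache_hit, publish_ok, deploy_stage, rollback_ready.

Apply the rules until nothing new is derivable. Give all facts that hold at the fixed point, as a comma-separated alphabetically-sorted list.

cache_hit, cache_stale, cfg_changed, compile_b, compile_c, deploy_stage, publish_ok, rollback_ready, run_integ, src_changed

[1] r4 [compile_b ∧ rollback_ready → compile_c]; r5 [cache_hit → src_changed]. ⇒ new: compile_c, src_changed.
[2] r6 [compile_c ∧ cache_hit → cache_stale]. ⇒ new: cache_stale.
[3] r3 [cache_stale ∧ cache_hit → run_integ]. ⇒ new: run_integ.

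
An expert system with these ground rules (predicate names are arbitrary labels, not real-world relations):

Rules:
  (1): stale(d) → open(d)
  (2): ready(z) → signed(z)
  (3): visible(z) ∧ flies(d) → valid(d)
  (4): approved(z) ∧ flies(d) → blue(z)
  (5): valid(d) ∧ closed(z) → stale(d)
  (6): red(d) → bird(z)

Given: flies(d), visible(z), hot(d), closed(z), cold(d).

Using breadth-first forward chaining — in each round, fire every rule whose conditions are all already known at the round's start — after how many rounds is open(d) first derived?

Round 1 fires (3), giving valid(d).
Round 2 fires (5), giving stale(d).
Round 3 fires (1), giving open(d).
open(d) first appears in round 3.

3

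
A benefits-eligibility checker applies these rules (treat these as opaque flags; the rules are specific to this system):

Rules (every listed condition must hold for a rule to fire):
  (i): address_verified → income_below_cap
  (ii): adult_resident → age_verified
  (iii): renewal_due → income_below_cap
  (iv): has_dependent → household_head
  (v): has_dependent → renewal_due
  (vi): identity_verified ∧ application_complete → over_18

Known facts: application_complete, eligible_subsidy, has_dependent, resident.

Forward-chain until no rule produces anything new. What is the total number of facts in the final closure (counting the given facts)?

7

Round 1 fires (iv), (v), giving household_head, renewal_due.
Round 2 fires (iii), giving income_below_cap.
Closure: {application_complete, eligible_subsidy, has_dependent, household_head, income_below_cap, renewal_due, resident} — 7 facts.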